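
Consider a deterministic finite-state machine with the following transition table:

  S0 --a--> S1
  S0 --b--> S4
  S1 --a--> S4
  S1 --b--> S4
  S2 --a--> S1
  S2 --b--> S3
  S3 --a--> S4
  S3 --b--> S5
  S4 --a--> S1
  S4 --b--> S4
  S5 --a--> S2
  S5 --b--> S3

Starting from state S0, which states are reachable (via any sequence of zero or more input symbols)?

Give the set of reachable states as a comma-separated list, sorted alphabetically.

Answer: S0, S1, S4

Derivation:
BFS from S0:
  visit S0: S0--a-->S1 (new), S0--b-->S4 (new)
  visit S1: S1--a-->S4 (seen), S1--b-->S4 (seen)
  visit S4: S4--a-->S1 (seen), S4--b-->S4 (seen)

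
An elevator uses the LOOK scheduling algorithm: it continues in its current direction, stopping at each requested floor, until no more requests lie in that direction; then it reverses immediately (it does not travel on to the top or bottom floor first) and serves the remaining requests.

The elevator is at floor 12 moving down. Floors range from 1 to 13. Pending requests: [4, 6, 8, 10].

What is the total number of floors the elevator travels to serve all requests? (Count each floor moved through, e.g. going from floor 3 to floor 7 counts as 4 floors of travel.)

Answer: 8

Derivation:
Start at floor 12 moving down, LOOK stop order: [10, 8, 6, 4]
  12 → 10: |10-12| = 2, total = 2
  10 → 8: |8-10| = 2, total = 4
  8 → 6: |6-8| = 2, total = 6
  6 → 4: |4-6| = 2, total = 8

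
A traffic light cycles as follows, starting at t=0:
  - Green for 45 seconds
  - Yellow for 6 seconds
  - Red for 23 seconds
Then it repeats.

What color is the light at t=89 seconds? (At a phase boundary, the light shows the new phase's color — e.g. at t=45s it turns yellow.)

Cycle length = 45 + 6 + 23 = 74s
t = 89, phase_t = 89 mod 74 = 15
15 < 45 (green end) → GREEN

Answer: green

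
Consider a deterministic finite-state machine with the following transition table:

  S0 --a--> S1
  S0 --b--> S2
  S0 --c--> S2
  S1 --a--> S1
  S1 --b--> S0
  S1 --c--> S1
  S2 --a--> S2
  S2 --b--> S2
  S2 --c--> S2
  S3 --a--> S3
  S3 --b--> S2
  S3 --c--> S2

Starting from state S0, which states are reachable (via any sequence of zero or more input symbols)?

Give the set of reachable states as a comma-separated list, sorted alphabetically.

Answer: S0, S1, S2

Derivation:
BFS from S0:
  visit S0: S0--a-->S1 (new), S0--b-->S2 (new), S0--c-->S2 (seen)
  visit S1: S1--a-->S1 (seen), S1--b-->S0 (seen), S1--c-->S1 (seen)
  visit S2: S2--a-->S2 (seen), S2--b-->S2 (seen), S2--c-->S2 (seen)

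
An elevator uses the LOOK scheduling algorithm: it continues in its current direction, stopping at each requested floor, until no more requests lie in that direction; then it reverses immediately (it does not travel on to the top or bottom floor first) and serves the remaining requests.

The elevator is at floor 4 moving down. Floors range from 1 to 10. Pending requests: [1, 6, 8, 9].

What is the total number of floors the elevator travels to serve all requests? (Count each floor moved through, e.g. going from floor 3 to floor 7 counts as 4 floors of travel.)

Answer: 11

Derivation:
Start at floor 4 moving down, LOOK stop order: [1, 6, 8, 9]
  4 → 1: |1-4| = 3, total = 3
  1 → 6: |6-1| = 5, total = 8
  6 → 8: |8-6| = 2, total = 10
  8 → 9: |9-8| = 1, total = 11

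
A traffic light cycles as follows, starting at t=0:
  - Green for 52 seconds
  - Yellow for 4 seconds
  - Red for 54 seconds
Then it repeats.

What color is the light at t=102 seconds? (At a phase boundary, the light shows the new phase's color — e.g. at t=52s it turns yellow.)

Answer: red

Derivation:
Cycle length = 52 + 4 + 54 = 110s
t = 102, phase_t = 102 mod 110 = 102
102 >= 56 → RED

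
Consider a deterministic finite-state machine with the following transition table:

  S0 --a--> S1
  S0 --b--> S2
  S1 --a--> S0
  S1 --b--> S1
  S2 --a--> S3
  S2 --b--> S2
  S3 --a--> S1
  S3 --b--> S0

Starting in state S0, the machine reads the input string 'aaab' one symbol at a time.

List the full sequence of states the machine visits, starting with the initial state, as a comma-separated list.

Start: S0
  read 'a': S0 --a--> S1
  read 'a': S1 --a--> S0
  read 'a': S0 --a--> S1
  read 'b': S1 --b--> S1

Answer: S0, S1, S0, S1, S1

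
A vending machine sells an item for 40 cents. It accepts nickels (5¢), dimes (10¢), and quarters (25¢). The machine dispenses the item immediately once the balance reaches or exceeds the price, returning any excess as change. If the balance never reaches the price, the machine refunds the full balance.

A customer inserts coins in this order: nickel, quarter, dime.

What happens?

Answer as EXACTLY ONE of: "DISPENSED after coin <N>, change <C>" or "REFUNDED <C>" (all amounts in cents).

Price: 40¢
Coin 1 (nickel, 5¢): balance = 5¢
Coin 2 (quarter, 25¢): balance = 30¢
Coin 3 (dime, 10¢): balance = 40¢
  → balance >= price → DISPENSE, change = 40 - 40 = 0¢

Answer: DISPENSED after coin 3, change 0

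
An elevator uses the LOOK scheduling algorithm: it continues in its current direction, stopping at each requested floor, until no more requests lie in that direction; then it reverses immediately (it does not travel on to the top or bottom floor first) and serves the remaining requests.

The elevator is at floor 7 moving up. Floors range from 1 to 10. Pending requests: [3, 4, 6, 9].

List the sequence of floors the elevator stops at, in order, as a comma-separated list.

Answer: 9, 6, 4, 3

Derivation:
Current: 7, moving UP
Serve above first (ascending): [9]
Then reverse, serve below (descending): [6, 4, 3]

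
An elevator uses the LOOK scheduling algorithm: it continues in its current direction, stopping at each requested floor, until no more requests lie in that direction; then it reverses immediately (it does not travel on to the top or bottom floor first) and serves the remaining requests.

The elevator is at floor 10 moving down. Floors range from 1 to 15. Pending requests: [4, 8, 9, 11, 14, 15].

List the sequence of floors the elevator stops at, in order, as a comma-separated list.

Current: 10, moving DOWN
Serve below first (descending): [9, 8, 4]
Then reverse, serve above (ascending): [11, 14, 15]

Answer: 9, 8, 4, 11, 14, 15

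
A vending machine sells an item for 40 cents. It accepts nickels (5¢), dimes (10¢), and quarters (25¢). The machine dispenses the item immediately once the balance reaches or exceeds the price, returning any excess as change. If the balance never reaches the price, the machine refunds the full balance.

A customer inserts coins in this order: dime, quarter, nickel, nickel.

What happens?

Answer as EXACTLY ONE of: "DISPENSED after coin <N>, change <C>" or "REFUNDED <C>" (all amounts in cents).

Price: 40¢
Coin 1 (dime, 10¢): balance = 10¢
Coin 2 (quarter, 25¢): balance = 35¢
Coin 3 (nickel, 5¢): balance = 40¢
  → balance >= price → DISPENSE, change = 40 - 40 = 0¢

Answer: DISPENSED after coin 3, change 0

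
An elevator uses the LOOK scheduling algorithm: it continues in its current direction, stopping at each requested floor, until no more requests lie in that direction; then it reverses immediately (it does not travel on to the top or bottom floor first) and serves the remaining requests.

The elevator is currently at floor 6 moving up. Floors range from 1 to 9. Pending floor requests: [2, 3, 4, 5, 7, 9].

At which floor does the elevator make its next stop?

Current floor: 6, direction: up
Requests above: [7, 9]
Requests below: [2, 3, 4, 5]
Moving up and requests lie above → nearest above is min([7, 9]) = 7

Answer: 7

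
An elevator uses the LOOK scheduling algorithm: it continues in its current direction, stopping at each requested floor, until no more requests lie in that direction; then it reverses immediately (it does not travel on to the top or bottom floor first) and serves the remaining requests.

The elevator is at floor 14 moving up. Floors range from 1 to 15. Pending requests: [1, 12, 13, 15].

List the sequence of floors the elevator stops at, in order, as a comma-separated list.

Answer: 15, 13, 12, 1

Derivation:
Current: 14, moving UP
Serve above first (ascending): [15]
Then reverse, serve below (descending): [13, 12, 1]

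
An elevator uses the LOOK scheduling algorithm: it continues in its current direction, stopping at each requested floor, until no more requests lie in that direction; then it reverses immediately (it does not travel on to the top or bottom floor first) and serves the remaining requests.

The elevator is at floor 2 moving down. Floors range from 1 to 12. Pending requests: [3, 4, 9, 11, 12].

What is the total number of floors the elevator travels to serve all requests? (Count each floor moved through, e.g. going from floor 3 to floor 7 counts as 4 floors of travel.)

Start at floor 2 moving down, LOOK stop order: [3, 4, 9, 11, 12]
  2 → 3: |3-2| = 1, total = 1
  3 → 4: |4-3| = 1, total = 2
  4 → 9: |9-4| = 5, total = 7
  9 → 11: |11-9| = 2, total = 9
  11 → 12: |12-11| = 1, total = 10

Answer: 10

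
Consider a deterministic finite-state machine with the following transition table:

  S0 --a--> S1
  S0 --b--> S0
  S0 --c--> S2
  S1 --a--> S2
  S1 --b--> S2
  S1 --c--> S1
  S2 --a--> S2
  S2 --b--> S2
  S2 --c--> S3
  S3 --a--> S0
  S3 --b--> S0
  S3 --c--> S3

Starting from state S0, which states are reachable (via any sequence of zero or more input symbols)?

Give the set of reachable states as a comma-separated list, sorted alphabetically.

BFS from S0:
  visit S0: S0--a-->S1 (new), S0--b-->S0 (seen), S0--c-->S2 (new)
  visit S1: S1--a-->S2 (seen), S1--b-->S2 (seen), S1--c-->S1 (seen)
  visit S2: S2--a-->S2 (seen), S2--b-->S2 (seen), S2--c-->S3 (new)
  visit S3: S3--a-->S0 (seen), S3--b-->S0 (seen), S3--c-->S3 (seen)

Answer: S0, S1, S2, S3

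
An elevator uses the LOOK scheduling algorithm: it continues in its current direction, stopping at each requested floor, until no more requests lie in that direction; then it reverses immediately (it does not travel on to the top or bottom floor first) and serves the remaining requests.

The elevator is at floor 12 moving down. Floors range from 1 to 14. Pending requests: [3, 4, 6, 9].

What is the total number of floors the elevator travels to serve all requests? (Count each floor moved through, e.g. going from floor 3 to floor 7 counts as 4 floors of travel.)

Start at floor 12 moving down, LOOK stop order: [9, 6, 4, 3]
  12 → 9: |9-12| = 3, total = 3
  9 → 6: |6-9| = 3, total = 6
  6 → 4: |4-6| = 2, total = 8
  4 → 3: |3-4| = 1, total = 9

Answer: 9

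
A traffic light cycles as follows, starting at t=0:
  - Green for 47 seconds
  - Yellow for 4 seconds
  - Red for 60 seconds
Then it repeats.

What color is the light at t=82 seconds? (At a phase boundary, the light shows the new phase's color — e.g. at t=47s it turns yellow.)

Answer: red

Derivation:
Cycle length = 47 + 4 + 60 = 111s
t = 82, phase_t = 82 mod 111 = 82
82 >= 51 → RED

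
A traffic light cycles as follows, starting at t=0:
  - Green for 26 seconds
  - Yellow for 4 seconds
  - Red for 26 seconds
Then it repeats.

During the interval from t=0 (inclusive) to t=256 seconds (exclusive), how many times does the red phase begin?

Answer: 5

Derivation:
Cycle = 26+4+26 = 56s
red phase starts at t = k*56 + 30 for k=0,1,2,...
Need k*56+30 < 256 → k < 4.036
k ∈ {0, ..., 4} → 5 starts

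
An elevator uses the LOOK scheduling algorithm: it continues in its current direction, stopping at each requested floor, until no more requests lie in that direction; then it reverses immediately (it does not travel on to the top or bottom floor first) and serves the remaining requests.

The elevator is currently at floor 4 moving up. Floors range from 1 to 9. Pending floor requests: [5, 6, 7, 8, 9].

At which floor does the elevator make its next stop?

Current floor: 4, direction: up
Requests above: [5, 6, 7, 8, 9]
Requests below: []
Moving up and requests lie above → nearest above is min([5, 6, 7, 8, 9]) = 5

Answer: 5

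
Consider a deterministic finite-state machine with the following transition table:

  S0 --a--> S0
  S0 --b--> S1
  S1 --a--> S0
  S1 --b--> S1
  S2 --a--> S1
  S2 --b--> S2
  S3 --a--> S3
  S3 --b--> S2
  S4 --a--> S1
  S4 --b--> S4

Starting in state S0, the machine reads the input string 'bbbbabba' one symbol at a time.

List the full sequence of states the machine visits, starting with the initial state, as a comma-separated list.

Answer: S0, S1, S1, S1, S1, S0, S1, S1, S0

Derivation:
Start: S0
  read 'b': S0 --b--> S1
  read 'b': S1 --b--> S1
  read 'b': S1 --b--> S1
  read 'b': S1 --b--> S1
  read 'a': S1 --a--> S0
  read 'b': S0 --b--> S1
  read 'b': S1 --b--> S1
  read 'a': S1 --a--> S0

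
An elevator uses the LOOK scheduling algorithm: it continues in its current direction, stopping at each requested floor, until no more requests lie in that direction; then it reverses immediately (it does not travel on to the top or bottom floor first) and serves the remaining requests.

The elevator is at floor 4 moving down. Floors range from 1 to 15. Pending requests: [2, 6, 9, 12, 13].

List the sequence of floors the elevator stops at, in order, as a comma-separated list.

Answer: 2, 6, 9, 12, 13

Derivation:
Current: 4, moving DOWN
Serve below first (descending): [2]
Then reverse, serve above (ascending): [6, 9, 12, 13]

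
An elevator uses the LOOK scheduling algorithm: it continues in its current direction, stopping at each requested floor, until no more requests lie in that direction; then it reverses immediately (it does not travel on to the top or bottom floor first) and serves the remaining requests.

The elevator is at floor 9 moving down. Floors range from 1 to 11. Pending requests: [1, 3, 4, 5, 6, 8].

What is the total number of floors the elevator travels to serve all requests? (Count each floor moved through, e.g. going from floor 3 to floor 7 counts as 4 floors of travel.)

Answer: 8

Derivation:
Start at floor 9 moving down, LOOK stop order: [8, 6, 5, 4, 3, 1]
  9 → 8: |8-9| = 1, total = 1
  8 → 6: |6-8| = 2, total = 3
  6 → 5: |5-6| = 1, total = 4
  5 → 4: |4-5| = 1, total = 5
  4 → 3: |3-4| = 1, total = 6
  3 → 1: |1-3| = 2, total = 8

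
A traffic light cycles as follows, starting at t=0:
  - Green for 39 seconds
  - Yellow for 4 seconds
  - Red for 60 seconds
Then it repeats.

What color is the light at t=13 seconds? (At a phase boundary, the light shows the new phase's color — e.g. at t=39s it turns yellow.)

Answer: green

Derivation:
Cycle length = 39 + 4 + 60 = 103s
t = 13, phase_t = 13 mod 103 = 13
13 < 39 (green end) → GREEN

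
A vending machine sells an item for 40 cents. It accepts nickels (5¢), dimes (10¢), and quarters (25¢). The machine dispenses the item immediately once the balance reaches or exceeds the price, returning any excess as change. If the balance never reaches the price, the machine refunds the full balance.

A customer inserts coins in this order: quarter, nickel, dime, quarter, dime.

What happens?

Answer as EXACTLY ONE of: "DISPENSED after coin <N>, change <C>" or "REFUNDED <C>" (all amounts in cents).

Answer: DISPENSED after coin 3, change 0

Derivation:
Price: 40¢
Coin 1 (quarter, 25¢): balance = 25¢
Coin 2 (nickel, 5¢): balance = 30¢
Coin 3 (dime, 10¢): balance = 40¢
  → balance >= price → DISPENSE, change = 40 - 40 = 0¢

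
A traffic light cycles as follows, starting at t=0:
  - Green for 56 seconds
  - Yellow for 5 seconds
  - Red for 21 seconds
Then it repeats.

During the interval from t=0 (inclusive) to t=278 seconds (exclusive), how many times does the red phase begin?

Answer: 3

Derivation:
Cycle = 56+5+21 = 82s
red phase starts at t = k*82 + 61 for k=0,1,2,...
Need k*82+61 < 278 → k < 2.646
k ∈ {0, ..., 2} → 3 starts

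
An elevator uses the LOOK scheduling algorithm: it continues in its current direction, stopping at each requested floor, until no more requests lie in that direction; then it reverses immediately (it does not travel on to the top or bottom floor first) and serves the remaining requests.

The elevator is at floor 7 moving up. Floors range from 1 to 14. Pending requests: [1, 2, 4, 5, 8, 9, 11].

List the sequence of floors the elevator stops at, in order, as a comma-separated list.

Current: 7, moving UP
Serve above first (ascending): [8, 9, 11]
Then reverse, serve below (descending): [5, 4, 2, 1]

Answer: 8, 9, 11, 5, 4, 2, 1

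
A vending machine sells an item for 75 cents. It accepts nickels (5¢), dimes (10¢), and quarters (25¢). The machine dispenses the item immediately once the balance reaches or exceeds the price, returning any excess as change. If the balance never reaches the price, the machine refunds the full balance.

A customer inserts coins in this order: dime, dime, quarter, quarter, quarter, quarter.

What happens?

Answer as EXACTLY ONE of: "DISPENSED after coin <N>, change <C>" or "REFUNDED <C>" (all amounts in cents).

Price: 75¢
Coin 1 (dime, 10¢): balance = 10¢
Coin 2 (dime, 10¢): balance = 20¢
Coin 3 (quarter, 25¢): balance = 45¢
Coin 4 (quarter, 25¢): balance = 70¢
Coin 5 (quarter, 25¢): balance = 95¢
  → balance >= price → DISPENSE, change = 95 - 75 = 20¢

Answer: DISPENSED after coin 5, change 20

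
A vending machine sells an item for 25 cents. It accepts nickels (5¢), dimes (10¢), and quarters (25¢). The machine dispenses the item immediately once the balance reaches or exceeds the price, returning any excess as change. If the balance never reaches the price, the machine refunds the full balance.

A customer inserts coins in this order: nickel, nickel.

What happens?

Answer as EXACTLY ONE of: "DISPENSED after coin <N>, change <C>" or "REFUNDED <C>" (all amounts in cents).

Answer: REFUNDED 10

Derivation:
Price: 25¢
Coin 1 (nickel, 5¢): balance = 5¢
Coin 2 (nickel, 5¢): balance = 10¢
All coins inserted, balance 10¢ < price 25¢ → REFUND 10¢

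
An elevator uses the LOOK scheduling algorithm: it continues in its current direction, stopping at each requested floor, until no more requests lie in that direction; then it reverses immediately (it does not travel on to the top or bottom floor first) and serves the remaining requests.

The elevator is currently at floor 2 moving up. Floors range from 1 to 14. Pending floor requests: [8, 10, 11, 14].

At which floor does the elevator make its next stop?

Answer: 8

Derivation:
Current floor: 2, direction: up
Requests above: [8, 10, 11, 14]
Requests below: []
Moving up and requests lie above → nearest above is min([8, 10, 11, 14]) = 8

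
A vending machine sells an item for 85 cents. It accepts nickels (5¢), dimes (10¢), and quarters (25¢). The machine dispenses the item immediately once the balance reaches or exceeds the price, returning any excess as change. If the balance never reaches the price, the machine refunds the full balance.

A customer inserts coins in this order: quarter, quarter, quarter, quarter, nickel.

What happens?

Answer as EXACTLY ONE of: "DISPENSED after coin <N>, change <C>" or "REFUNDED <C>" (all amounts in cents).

Answer: DISPENSED after coin 4, change 15

Derivation:
Price: 85¢
Coin 1 (quarter, 25¢): balance = 25¢
Coin 2 (quarter, 25¢): balance = 50¢
Coin 3 (quarter, 25¢): balance = 75¢
Coin 4 (quarter, 25¢): balance = 100¢
  → balance >= price → DISPENSE, change = 100 - 85 = 15¢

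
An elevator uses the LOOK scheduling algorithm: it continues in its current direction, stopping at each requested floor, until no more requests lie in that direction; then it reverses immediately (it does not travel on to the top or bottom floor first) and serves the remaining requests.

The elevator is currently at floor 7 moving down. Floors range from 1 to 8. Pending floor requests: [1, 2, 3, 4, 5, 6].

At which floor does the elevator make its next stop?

Current floor: 7, direction: down
Requests above: []
Requests below: [1, 2, 3, 4, 5, 6]
Moving down and requests lie below → nearest below is max([1, 2, 3, 4, 5, 6]) = 6

Answer: 6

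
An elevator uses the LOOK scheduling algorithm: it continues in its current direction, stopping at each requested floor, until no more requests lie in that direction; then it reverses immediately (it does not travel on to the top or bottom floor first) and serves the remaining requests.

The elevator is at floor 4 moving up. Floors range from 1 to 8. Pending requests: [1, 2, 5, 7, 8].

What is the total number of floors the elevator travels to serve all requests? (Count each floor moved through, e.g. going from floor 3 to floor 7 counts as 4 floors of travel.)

Start at floor 4 moving up, LOOK stop order: [5, 7, 8, 2, 1]
  4 → 5: |5-4| = 1, total = 1
  5 → 7: |7-5| = 2, total = 3
  7 → 8: |8-7| = 1, total = 4
  8 → 2: |2-8| = 6, total = 10
  2 → 1: |1-2| = 1, total = 11

Answer: 11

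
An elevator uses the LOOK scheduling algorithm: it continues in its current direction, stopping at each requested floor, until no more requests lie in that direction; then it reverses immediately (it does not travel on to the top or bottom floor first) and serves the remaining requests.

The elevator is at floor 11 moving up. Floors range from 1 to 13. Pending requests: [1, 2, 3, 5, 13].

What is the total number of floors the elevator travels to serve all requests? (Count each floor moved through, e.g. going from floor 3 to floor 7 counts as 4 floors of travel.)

Answer: 14

Derivation:
Start at floor 11 moving up, LOOK stop order: [13, 5, 3, 2, 1]
  11 → 13: |13-11| = 2, total = 2
  13 → 5: |5-13| = 8, total = 10
  5 → 3: |3-5| = 2, total = 12
  3 → 2: |2-3| = 1, total = 13
  2 → 1: |1-2| = 1, total = 14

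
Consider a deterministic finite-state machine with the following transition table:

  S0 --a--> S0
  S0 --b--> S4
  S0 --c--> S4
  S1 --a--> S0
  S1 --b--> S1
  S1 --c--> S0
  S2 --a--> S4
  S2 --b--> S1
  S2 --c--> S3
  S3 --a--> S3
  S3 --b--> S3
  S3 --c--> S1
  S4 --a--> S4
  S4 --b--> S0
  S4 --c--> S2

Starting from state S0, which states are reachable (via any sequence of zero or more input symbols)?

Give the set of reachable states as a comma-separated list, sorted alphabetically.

BFS from S0:
  visit S0: S0--a-->S0 (seen), S0--b-->S4 (new), S0--c-->S4 (seen)
  visit S4: S4--a-->S4 (seen), S4--b-->S0 (seen), S4--c-->S2 (new)
  visit S2: S2--a-->S4 (seen), S2--b-->S1 (new), S2--c-->S3 (new)
  visit S1: S1--a-->S0 (seen), S1--b-->S1 (seen), S1--c-->S0 (seen)
  visit S3: S3--a-->S3 (seen), S3--b-->S3 (seen), S3--c-->S1 (seen)

Answer: S0, S1, S2, S3, S4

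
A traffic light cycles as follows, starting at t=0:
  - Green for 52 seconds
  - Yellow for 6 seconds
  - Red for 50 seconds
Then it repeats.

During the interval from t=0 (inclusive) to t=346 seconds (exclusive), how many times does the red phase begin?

Cycle = 52+6+50 = 108s
red phase starts at t = k*108 + 58 for k=0,1,2,...
Need k*108+58 < 346 → k < 2.667
k ∈ {0, ..., 2} → 3 starts

Answer: 3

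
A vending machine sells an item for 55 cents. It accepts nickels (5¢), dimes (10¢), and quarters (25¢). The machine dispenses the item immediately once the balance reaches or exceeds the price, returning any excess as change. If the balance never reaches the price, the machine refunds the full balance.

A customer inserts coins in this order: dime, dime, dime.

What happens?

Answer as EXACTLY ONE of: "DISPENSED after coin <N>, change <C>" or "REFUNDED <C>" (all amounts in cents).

Answer: REFUNDED 30

Derivation:
Price: 55¢
Coin 1 (dime, 10¢): balance = 10¢
Coin 2 (dime, 10¢): balance = 20¢
Coin 3 (dime, 10¢): balance = 30¢
All coins inserted, balance 30¢ < price 55¢ → REFUND 30¢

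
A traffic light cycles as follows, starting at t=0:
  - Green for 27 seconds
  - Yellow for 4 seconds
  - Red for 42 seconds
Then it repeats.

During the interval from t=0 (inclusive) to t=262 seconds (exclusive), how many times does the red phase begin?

Answer: 4

Derivation:
Cycle = 27+4+42 = 73s
red phase starts at t = k*73 + 31 for k=0,1,2,...
Need k*73+31 < 262 → k < 3.164
k ∈ {0, ..., 3} → 4 starts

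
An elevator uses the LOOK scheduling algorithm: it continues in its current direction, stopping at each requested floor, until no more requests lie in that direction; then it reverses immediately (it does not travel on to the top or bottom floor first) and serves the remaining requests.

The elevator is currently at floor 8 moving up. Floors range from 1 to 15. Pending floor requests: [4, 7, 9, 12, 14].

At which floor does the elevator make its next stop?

Current floor: 8, direction: up
Requests above: [9, 12, 14]
Requests below: [4, 7]
Moving up and requests lie above → nearest above is min([9, 12, 14]) = 9

Answer: 9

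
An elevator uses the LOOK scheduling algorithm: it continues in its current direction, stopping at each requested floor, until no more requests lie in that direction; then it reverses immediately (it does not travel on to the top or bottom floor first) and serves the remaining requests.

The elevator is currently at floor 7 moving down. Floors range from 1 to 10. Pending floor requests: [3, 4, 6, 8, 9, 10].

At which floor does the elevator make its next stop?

Current floor: 7, direction: down
Requests above: [8, 9, 10]
Requests below: [3, 4, 6]
Moving down and requests lie below → nearest below is max([3, 4, 6]) = 6

Answer: 6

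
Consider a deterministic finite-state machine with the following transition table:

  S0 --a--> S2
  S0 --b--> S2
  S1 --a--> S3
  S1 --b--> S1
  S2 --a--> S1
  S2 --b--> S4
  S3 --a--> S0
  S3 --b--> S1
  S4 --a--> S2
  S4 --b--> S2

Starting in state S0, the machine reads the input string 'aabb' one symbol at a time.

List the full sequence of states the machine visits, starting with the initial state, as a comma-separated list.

Start: S0
  read 'a': S0 --a--> S2
  read 'a': S2 --a--> S1
  read 'b': S1 --b--> S1
  read 'b': S1 --b--> S1

Answer: S0, S2, S1, S1, S1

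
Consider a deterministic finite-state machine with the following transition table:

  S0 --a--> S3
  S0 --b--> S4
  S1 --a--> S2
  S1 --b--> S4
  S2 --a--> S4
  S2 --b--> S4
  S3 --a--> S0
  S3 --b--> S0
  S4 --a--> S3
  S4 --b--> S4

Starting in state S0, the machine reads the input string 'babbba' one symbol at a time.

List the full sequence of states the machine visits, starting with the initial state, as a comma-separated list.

Start: S0
  read 'b': S0 --b--> S4
  read 'a': S4 --a--> S3
  read 'b': S3 --b--> S0
  read 'b': S0 --b--> S4
  read 'b': S4 --b--> S4
  read 'a': S4 --a--> S3

Answer: S0, S4, S3, S0, S4, S4, S3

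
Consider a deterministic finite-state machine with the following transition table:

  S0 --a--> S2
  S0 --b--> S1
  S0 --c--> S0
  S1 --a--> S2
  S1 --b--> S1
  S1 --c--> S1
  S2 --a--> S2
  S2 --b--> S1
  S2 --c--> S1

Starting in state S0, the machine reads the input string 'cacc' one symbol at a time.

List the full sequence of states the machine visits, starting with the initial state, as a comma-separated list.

Answer: S0, S0, S2, S1, S1

Derivation:
Start: S0
  read 'c': S0 --c--> S0
  read 'a': S0 --a--> S2
  read 'c': S2 --c--> S1
  read 'c': S1 --c--> S1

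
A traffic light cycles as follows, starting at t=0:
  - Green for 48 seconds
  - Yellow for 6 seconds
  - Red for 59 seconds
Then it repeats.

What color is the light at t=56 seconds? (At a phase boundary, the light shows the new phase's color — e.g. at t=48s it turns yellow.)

Answer: red

Derivation:
Cycle length = 48 + 6 + 59 = 113s
t = 56, phase_t = 56 mod 113 = 56
56 >= 54 → RED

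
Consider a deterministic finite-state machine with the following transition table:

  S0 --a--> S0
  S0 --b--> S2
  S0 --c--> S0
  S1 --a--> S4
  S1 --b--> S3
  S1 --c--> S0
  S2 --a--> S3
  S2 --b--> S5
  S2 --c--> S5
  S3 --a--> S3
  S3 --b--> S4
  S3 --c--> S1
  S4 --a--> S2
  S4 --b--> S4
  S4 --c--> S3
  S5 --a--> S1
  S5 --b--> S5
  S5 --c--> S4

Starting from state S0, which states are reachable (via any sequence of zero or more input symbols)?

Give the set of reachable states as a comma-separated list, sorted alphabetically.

Answer: S0, S1, S2, S3, S4, S5

Derivation:
BFS from S0:
  visit S0: S0--a-->S0 (seen), S0--b-->S2 (new), S0--c-->S0 (seen)
  visit S2: S2--a-->S3 (new), S2--b-->S5 (new), S2--c-->S5 (seen)
  visit S3: S3--a-->S3 (seen), S3--b-->S4 (new), S3--c-->S1 (new)
  visit S5: S5--a-->S1 (seen), S5--b-->S5 (seen), S5--c-->S4 (seen)
  visit S4: S4--a-->S2 (seen), S4--b-->S4 (seen), S4--c-->S3 (seen)
  visit S1: S1--a-->S4 (seen), S1--b-->S3 (seen), S1--c-->S0 (seen)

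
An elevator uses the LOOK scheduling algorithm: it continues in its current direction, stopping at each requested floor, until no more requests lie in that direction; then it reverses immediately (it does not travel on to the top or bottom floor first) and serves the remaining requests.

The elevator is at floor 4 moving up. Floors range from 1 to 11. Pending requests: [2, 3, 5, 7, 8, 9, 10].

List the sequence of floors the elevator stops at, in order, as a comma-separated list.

Current: 4, moving UP
Serve above first (ascending): [5, 7, 8, 9, 10]
Then reverse, serve below (descending): [3, 2]

Answer: 5, 7, 8, 9, 10, 3, 2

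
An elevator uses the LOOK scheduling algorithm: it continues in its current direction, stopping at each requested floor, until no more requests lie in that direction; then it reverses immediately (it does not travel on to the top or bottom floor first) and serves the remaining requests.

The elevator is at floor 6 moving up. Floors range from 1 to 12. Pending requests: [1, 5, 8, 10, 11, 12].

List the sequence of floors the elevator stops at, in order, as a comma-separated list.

Current: 6, moving UP
Serve above first (ascending): [8, 10, 11, 12]
Then reverse, serve below (descending): [5, 1]

Answer: 8, 10, 11, 12, 5, 1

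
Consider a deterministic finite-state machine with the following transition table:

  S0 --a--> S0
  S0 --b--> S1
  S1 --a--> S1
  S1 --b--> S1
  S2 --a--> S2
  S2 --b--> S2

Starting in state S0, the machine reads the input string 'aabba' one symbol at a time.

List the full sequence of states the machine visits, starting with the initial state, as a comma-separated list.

Answer: S0, S0, S0, S1, S1, S1

Derivation:
Start: S0
  read 'a': S0 --a--> S0
  read 'a': S0 --a--> S0
  read 'b': S0 --b--> S1
  read 'b': S1 --b--> S1
  read 'a': S1 --a--> S1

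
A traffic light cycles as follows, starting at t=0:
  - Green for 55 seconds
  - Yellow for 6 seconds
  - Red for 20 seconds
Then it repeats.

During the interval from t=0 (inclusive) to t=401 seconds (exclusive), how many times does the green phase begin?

Answer: 5

Derivation:
Cycle = 55+6+20 = 81s
green phase starts at t = k*81 + 0 for k=0,1,2,...
Need k*81+0 < 401 → k < 4.951
k ∈ {0, ..., 4} → 5 starts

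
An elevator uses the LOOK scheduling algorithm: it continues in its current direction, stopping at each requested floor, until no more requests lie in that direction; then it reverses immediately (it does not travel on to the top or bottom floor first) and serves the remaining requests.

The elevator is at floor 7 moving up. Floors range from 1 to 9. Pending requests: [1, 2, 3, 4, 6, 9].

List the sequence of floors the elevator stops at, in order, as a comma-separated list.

Answer: 9, 6, 4, 3, 2, 1

Derivation:
Current: 7, moving UP
Serve above first (ascending): [9]
Then reverse, serve below (descending): [6, 4, 3, 2, 1]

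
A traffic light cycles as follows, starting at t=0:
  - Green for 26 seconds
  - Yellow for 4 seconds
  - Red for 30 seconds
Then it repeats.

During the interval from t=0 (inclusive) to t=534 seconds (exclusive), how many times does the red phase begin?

Cycle = 26+4+30 = 60s
red phase starts at t = k*60 + 30 for k=0,1,2,...
Need k*60+30 < 534 → k < 8.400
k ∈ {0, ..., 8} → 9 starts

Answer: 9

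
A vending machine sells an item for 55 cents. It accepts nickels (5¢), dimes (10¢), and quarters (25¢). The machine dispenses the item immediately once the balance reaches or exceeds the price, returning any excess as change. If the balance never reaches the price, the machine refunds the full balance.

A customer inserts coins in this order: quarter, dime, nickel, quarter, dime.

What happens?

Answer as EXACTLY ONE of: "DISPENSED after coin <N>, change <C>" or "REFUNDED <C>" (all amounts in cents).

Price: 55¢
Coin 1 (quarter, 25¢): balance = 25¢
Coin 2 (dime, 10¢): balance = 35¢
Coin 3 (nickel, 5¢): balance = 40¢
Coin 4 (quarter, 25¢): balance = 65¢
  → balance >= price → DISPENSE, change = 65 - 55 = 10¢

Answer: DISPENSED after coin 4, change 10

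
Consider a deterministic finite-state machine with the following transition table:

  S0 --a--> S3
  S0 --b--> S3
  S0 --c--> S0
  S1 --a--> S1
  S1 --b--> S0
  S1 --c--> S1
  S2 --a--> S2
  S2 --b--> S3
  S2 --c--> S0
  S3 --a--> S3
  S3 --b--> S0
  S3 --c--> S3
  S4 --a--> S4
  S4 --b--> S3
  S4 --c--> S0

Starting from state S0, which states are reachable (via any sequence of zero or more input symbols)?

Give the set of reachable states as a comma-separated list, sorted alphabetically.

Answer: S0, S3

Derivation:
BFS from S0:
  visit S0: S0--a-->S3 (new), S0--b-->S3 (seen), S0--c-->S0 (seen)
  visit S3: S3--a-->S3 (seen), S3--b-->S0 (seen), S3--c-->S3 (seen)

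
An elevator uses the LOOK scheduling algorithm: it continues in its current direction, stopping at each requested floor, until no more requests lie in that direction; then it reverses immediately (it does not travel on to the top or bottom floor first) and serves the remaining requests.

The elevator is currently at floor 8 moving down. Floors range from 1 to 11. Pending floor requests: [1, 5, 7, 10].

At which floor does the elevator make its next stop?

Answer: 7

Derivation:
Current floor: 8, direction: down
Requests above: [10]
Requests below: [1, 5, 7]
Moving down and requests lie below → nearest below is max([1, 5, 7]) = 7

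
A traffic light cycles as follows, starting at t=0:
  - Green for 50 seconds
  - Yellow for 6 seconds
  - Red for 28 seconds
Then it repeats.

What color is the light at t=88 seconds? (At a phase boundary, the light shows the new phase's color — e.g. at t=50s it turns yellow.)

Cycle length = 50 + 6 + 28 = 84s
t = 88, phase_t = 88 mod 84 = 4
4 < 50 (green end) → GREEN

Answer: green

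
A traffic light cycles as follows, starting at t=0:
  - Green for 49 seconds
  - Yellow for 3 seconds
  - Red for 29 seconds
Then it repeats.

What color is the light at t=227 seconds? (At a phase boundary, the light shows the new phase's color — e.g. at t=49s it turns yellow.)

Answer: red

Derivation:
Cycle length = 49 + 3 + 29 = 81s
t = 227, phase_t = 227 mod 81 = 65
65 >= 52 → RED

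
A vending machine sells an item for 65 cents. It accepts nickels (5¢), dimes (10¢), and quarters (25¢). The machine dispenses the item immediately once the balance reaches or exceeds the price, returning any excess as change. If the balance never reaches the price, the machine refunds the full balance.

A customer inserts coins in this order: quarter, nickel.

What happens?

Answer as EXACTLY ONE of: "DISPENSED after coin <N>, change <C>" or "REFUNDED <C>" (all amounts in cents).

Answer: REFUNDED 30

Derivation:
Price: 65¢
Coin 1 (quarter, 25¢): balance = 25¢
Coin 2 (nickel, 5¢): balance = 30¢
All coins inserted, balance 30¢ < price 65¢ → REFUND 30¢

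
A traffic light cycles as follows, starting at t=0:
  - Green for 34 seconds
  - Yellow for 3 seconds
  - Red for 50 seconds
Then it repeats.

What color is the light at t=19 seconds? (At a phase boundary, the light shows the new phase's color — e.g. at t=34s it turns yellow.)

Cycle length = 34 + 3 + 50 = 87s
t = 19, phase_t = 19 mod 87 = 19
19 < 34 (green end) → GREEN

Answer: green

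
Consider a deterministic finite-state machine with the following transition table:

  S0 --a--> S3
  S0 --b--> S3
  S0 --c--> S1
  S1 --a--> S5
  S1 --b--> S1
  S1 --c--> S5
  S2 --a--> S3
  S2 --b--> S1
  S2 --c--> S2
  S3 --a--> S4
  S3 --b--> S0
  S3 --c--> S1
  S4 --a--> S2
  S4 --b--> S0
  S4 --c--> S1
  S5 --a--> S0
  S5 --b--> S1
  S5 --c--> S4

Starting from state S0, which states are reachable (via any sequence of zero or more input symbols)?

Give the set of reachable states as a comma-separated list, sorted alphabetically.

Answer: S0, S1, S2, S3, S4, S5

Derivation:
BFS from S0:
  visit S0: S0--a-->S3 (new), S0--b-->S3 (seen), S0--c-->S1 (new)
  visit S3: S3--a-->S4 (new), S3--b-->S0 (seen), S3--c-->S1 (seen)
  visit S1: S1--a-->S5 (new), S1--b-->S1 (seen), S1--c-->S5 (seen)
  visit S4: S4--a-->S2 (new), S4--b-->S0 (seen), S4--c-->S1 (seen)
  visit S5: S5--a-->S0 (seen), S5--b-->S1 (seen), S5--c-->S4 (seen)
  visit S2: S2--a-->S3 (seen), S2--b-->S1 (seen), S2--c-->S2 (seen)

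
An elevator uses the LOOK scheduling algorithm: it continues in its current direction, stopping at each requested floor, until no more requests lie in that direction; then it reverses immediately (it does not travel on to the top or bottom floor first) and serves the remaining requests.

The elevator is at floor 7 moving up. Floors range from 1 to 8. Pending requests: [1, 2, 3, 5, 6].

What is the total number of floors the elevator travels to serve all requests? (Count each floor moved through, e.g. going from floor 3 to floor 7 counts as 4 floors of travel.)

Start at floor 7 moving up, LOOK stop order: [6, 5, 3, 2, 1]
  7 → 6: |6-7| = 1, total = 1
  6 → 5: |5-6| = 1, total = 2
  5 → 3: |3-5| = 2, total = 4
  3 → 2: |2-3| = 1, total = 5
  2 → 1: |1-2| = 1, total = 6

Answer: 6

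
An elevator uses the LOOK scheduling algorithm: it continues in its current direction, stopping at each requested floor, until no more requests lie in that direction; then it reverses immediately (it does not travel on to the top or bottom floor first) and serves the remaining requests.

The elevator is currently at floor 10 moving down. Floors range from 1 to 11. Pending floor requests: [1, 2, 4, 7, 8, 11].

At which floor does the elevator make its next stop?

Current floor: 10, direction: down
Requests above: [11]
Requests below: [1, 2, 4, 7, 8]
Moving down and requests lie below → nearest below is max([1, 2, 4, 7, 8]) = 8

Answer: 8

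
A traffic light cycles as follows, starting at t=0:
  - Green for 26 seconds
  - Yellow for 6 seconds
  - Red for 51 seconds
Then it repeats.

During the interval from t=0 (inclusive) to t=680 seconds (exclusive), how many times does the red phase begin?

Answer: 8

Derivation:
Cycle = 26+6+51 = 83s
red phase starts at t = k*83 + 32 for k=0,1,2,...
Need k*83+32 < 680 → k < 7.807
k ∈ {0, ..., 7} → 8 starts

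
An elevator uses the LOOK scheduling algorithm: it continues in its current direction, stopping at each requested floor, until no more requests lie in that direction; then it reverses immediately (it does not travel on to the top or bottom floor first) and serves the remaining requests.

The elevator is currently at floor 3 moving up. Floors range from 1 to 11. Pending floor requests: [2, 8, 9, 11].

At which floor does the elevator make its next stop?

Current floor: 3, direction: up
Requests above: [8, 9, 11]
Requests below: [2]
Moving up and requests lie above → nearest above is min([8, 9, 11]) = 8

Answer: 8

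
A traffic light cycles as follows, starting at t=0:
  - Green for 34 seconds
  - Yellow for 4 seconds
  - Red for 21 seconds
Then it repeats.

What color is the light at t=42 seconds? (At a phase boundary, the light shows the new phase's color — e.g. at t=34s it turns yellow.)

Cycle length = 34 + 4 + 21 = 59s
t = 42, phase_t = 42 mod 59 = 42
42 >= 38 → RED

Answer: red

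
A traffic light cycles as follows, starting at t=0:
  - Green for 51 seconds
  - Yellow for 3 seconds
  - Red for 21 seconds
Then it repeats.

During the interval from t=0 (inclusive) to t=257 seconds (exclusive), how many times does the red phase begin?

Answer: 3

Derivation:
Cycle = 51+3+21 = 75s
red phase starts at t = k*75 + 54 for k=0,1,2,...
Need k*75+54 < 257 → k < 2.707
k ∈ {0, ..., 2} → 3 starts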